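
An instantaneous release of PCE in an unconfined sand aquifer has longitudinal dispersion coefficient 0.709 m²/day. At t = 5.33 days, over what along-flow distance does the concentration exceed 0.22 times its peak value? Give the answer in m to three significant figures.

The plume is Gaussian with σ = √(2Dt) = √(2 × 0.709 × 5.33) = 2.749 m.
C/C_peak = exp(−Δx²/(2σ²)) = 0.22 ⇒ Δx = σ·√(−2 ln 0.22) = 2.749 × 1.740 = 4.783 m.
Width = 2Δx = 9.57 m.

9.57 m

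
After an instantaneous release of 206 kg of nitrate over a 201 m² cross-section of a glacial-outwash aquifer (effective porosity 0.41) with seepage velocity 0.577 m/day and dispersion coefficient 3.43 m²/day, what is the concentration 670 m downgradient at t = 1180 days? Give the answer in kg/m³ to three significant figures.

For an instantaneous plane source, C(x,t) = M/(n_e·A·√(4πDt)) · exp(−(x−vt)²/(4Dt)), with n_e·A the pore (flow) area.
Plume center vt = 0.577 × 1180 = 680.86 m, so the well at 670 m is 10.86 m upgradient of the peak.
√(4πDt) = 225.5 m, giving peak height M/(n_e·A·√(4πDt)) = 206/(0.41 × 201 × 225.5) = 0.01109 kg/m³.
(x−vt)²/(4Dt) = (-10.86)²/(4 × 3.43 × 1180) = 0.007285; exp(−0.007285) = 0.9927.
C = 0.01109 × 0.9927 = 0.0110 kg/m³.

0.0110 kg/m³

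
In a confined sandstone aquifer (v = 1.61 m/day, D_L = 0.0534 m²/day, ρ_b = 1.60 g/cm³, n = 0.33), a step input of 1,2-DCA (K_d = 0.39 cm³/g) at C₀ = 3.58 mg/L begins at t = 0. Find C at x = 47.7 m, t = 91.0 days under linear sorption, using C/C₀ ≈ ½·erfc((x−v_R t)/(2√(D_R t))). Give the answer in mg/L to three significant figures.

Retardation factor R = 1 + ρ_b·K_d/n = 1 + 1.60 × 0.39/0.33 = 2.891.
Sorption retards both mechanisms: v_R = v/R = 0.5569 m/day, D_R = D/R = 0.01847 m²/day.
v_R·t = 0.5569 × 91.0 = 50.6779 m; 2√(D_R t) = 2.593 m; argument = (47.7 − 50.6779)/2.593 = -1.148.
C = C₀ × ½·erfc(-1.148) = 3.58 × 0.9478 = 3.39 mg/L.

3.39 mg/L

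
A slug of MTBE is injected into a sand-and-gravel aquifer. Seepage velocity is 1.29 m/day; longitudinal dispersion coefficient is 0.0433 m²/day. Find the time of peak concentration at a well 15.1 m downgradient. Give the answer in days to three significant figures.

For the 1D instantaneous-source solution, setting ∂C/∂t = 0 at fixed x gives v²t² + 2Dt − x² = 0, so t = (√(D² + v²x²) − D)/v².
√(D² + v²x²) = √(0.0433² + 1.29² × 15.1²) = 19.48; v² = 1.6641.
t = (19.48 − 0.0433)/1.6641 = 11.7 days (vs. the pure-advection estimate x/v = 11.7 d).

11.7 days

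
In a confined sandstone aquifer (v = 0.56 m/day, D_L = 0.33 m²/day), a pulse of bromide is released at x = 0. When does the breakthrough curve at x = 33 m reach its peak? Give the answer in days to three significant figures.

57.9 days

For the 1D instantaneous-source solution, setting ∂C/∂t = 0 at fixed x gives v²t² + 2Dt − x² = 0, so t = (√(D² + v²x²) − D)/v².
√(D² + v²x²) = √(0.33² + 0.56² × 33²) = 18.48; v² = 0.3136.
t = (18.48 − 0.33)/0.3136 = 57.9 days (vs. the pure-advection estimate x/v = 58.9 d).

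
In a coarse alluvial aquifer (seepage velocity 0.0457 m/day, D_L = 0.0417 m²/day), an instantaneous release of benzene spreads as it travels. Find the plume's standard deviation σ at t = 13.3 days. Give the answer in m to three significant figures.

1.05 m

Dispersive spreading gives a Gaussian with σ² = 2Dt; advection only shifts the center.
σ = √(2 × 0.0417 × 13.3) = 1.05 m.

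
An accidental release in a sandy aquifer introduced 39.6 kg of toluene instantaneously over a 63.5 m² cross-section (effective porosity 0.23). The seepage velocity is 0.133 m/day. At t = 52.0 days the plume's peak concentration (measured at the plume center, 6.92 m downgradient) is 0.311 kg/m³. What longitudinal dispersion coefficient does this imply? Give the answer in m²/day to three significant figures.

0.116 m²/day

At the plume center C_max = M/(n_e·A·√(4πDt)), so D = M²/(4πt·(n_e·A·C_max)²).
n_e·A·C_max = 0.23 × 63.5 × 0.311 = 4.542 kg/m.
D = 39.6²/(4π × 52.0 × 4.542²) = 0.116 m²/day.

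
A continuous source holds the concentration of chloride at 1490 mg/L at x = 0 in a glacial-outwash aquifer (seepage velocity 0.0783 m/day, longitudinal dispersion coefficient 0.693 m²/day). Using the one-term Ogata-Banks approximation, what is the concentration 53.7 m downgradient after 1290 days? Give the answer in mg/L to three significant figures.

1290 mg/L

For a continuous step input, C/C₀ ≈ ½·erfc((x−vt)/(2√(Dt))).
vt = 0.0783 × 1290 = 101.007 m and 2√(Dt) = 2√(0.693 × 1290) = 59.80 m.
Argument (x−vt)/(2√(Dt)) = (53.7 − 101.007)/59.80 = -0.7911; ½·erfc(-0.7911) = 0.8684.
C = 1490 × 0.8684 = 1290 mg/L.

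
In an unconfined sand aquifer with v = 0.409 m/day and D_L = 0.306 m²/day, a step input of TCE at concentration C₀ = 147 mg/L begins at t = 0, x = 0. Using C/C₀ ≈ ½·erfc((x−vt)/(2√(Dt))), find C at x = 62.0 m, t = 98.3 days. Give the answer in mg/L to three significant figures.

For a continuous step input, C/C₀ ≈ ½·erfc((x−vt)/(2√(Dt))).
vt = 0.409 × 98.3 = 40.2047 m and 2√(Dt) = 2√(0.306 × 98.3) = 10.97 m.
Argument (x−vt)/(2√(Dt)) = (62.0 − 40.2047)/10.97 = 1.987; ½·erfc(1.987) = 0.002477.
C = 147 × 0.002477 = 0.364 mg/L.

0.364 mg/L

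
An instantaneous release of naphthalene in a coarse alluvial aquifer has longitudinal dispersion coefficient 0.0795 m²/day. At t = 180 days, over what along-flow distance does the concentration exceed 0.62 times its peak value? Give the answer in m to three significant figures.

10.5 m

The plume is Gaussian with σ = √(2Dt) = √(2 × 0.0795 × 180) = 5.350 m.
C/C_peak = exp(−Δx²/(2σ²)) = 0.62 ⇒ Δx = σ·√(−2 ln 0.62) = 5.350 × 0.9778 = 5.231 m.
Width = 2Δx = 10.5 m.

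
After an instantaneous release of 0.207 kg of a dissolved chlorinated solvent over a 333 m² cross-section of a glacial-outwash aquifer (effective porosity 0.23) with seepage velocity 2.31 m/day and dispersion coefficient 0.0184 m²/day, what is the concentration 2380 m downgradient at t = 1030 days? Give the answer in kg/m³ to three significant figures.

0.000174 kg/m³

For an instantaneous plane source, C(x,t) = M/(n_e·A·√(4πDt)) · exp(−(x−vt)²/(4Dt)), with n_e·A the pore (flow) area.
Plume center vt = 2.31 × 1030 = 2379.3 m, so the well at 2380 m is 0.7 m downgradient of the peak.
√(4πDt) = 15.43 m, giving peak height M/(n_e·A·√(4πDt)) = 0.207/(0.23 × 333 × 15.43) = 0.0001752 kg/m³.
(x−vt)²/(4Dt) = (0.7)²/(4 × 0.0184 × 1030) = 0.006464; exp(−0.006464) = 0.9936.
C = 0.0001752 × 0.9936 = 0.000174 kg/m³.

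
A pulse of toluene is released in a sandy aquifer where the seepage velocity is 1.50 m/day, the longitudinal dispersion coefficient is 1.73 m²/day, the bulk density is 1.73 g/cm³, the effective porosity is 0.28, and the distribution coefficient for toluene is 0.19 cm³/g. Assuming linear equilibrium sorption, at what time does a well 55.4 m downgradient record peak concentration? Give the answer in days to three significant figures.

78.6 days

Retardation factor R = 1 + ρ_b·K_d/n = 1 + 1.73 × 0.19/0.28 = 2.174.
Sorption retards both mechanisms: v_R = v/R = 0.6900 m/day, D_R = D/R = 0.7958 m²/day.
Peak time from v_R²t² + 2D_R t − x² = 0: t = (√(D_R² + v_R²x²) − D_R)/v_R².
√(D_R² + v_R²x²) = √(0.7958² + 0.6900² × 55.4²) = 38.23; v_R² = 0.4761.
t = (38.23 − 0.7958)/0.4761 = 78.6 days.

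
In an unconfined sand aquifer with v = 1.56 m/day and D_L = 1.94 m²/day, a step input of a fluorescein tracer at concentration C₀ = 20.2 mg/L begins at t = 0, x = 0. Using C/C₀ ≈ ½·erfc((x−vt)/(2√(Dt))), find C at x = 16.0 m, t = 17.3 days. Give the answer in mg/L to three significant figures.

For a continuous step input, C/C₀ ≈ ½·erfc((x−vt)/(2√(Dt))).
vt = 1.56 × 17.3 = 26.988 m and 2√(Dt) = 2√(1.94 × 17.3) = 11.59 m.
Argument (x−vt)/(2√(Dt)) = (16.0 − 26.988)/11.59 = -0.9481; ½·erfc(-0.9481) = 0.9100.
C = 20.2 × 0.9100 = 18.4 mg/L.

18.4 mg/L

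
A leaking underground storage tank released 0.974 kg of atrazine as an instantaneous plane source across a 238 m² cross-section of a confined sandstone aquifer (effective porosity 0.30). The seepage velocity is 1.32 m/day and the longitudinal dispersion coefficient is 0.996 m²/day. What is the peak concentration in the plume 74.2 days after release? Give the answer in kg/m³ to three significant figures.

The peak of an instantaneous 1D plume sits at x = vt; there the Gaussian factor is 1 and C_max = M/(n_e·A·√(4πDt)), where n_e·A is the pore area the mass is dissolved in.
√(4πDt) = √(4π × 0.996 × 74.2) = 30.47 m, so C_max = 0.974/(0.30 × 238 × 30.47) = 0.000448 kg/m³.

0.000448 kg/m³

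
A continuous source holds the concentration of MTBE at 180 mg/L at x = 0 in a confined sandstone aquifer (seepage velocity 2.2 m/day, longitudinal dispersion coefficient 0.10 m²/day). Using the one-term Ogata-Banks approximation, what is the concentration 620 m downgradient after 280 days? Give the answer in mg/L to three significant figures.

53.4 mg/L

For a continuous step input, C/C₀ ≈ ½·erfc((x−vt)/(2√(Dt))).
vt = 2.2 × 280 = 616 m and 2√(Dt) = 2√(0.10 × 280) = 10.58 m.
Argument (x−vt)/(2√(Dt)) = (620 − 616)/10.58 = 0.3781; ½·erfc(0.3781) = 0.2964.
C = 180 × 0.2964 = 53.4 mg/L.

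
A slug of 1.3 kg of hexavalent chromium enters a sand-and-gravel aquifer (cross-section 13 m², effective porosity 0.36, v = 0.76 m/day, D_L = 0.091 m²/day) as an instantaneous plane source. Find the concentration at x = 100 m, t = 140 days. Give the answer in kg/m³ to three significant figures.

For an instantaneous plane source, C(x,t) = M/(n_e·A·√(4πDt)) · exp(−(x−vt)²/(4Dt)), with n_e·A the pore (flow) area.
Plume center vt = 0.76 × 140 = 106.4 m, so the well at 100 m is 6.4 m upgradient of the peak.
√(4πDt) = 12.65 m, giving peak height M/(n_e·A·√(4πDt)) = 1.3/(0.36 × 13 × 12.65) = 0.02196 kg/m³.
(x−vt)²/(4Dt) = (-6.4)²/(4 × 0.091 × 140) = 0.8038; exp(−0.8038) = 0.4476.
C = 0.02196 × 0.4476 = 0.00983 kg/m³.

0.00983 kg/m³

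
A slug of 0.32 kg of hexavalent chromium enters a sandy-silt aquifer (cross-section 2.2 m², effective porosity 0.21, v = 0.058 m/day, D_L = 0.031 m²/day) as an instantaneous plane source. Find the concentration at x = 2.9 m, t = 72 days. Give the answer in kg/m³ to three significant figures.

0.109 kg/m³

For an instantaneous plane source, C(x,t) = M/(n_e·A·√(4πDt)) · exp(−(x−vt)²/(4Dt)), with n_e·A the pore (flow) area.
Plume center vt = 0.058 × 72 = 4.176 m, so the well at 2.9 m is 1.276 m upgradient of the peak.
√(4πDt) = 5.296 m, giving peak height M/(n_e·A·√(4πDt)) = 0.32/(0.21 × 2.2 × 5.296) = 0.1308 kg/m³.
(x−vt)²/(4Dt) = (-1.276)²/(4 × 0.031 × 72) = 0.1824; exp(−0.1824) = 0.8333.
C = 0.1308 × 0.8333 = 0.109 kg/m³.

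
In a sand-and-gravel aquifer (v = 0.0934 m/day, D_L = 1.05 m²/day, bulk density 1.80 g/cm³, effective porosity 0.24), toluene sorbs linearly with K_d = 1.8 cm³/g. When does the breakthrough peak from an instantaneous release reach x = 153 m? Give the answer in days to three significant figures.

22100 days

Retardation factor R = 1 + ρ_b·K_d/n = 1 + 1.80 × 1.8/0.24 = 14.50.
Sorption retards both mechanisms: v_R = v/R = 0.006441 m/day, D_R = D/R = 0.07241 m²/day.
Peak time from v_R²t² + 2D_R t − x² = 0: t = (√(D_R² + v_R²x²) − D_R)/v_R².
√(D_R² + v_R²x²) = √(0.07241² + 0.006441² × 153²) = 0.9881; v_R² = 4.149e-05.
t = (0.9881 − 0.07241)/4.149e-05 = 22100 days.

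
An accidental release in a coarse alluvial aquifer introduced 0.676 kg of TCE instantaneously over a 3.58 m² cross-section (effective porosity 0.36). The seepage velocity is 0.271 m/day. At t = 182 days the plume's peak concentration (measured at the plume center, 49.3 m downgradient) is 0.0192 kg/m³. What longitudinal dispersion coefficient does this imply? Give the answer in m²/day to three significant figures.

0.326 m²/day

At the plume center C_max = M/(n_e·A·√(4πDt)), so D = M²/(4πt·(n_e·A·C_max)²).
n_e·A·C_max = 0.36 × 3.58 × 0.0192 = 0.02474 kg/m.
D = 0.676²/(4π × 182 × 0.02474²) = 0.326 m²/day.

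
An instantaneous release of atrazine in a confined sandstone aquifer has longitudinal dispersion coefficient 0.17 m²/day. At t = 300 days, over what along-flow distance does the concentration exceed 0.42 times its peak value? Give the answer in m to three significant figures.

26.6 m

The plume is Gaussian with σ = √(2Dt) = √(2 × 0.17 × 300) = 10.10 m.
C/C_peak = exp(−Δx²/(2σ²)) = 0.42 ⇒ Δx = σ·√(−2 ln 0.42) = 10.10 × 1.317 = 13.30 m.
Width = 2Δx = 26.6 m.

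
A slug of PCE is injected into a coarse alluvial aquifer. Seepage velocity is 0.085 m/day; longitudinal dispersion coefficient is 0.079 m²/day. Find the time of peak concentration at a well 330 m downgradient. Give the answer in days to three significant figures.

For the 1D instantaneous-source solution, setting ∂C/∂t = 0 at fixed x gives v²t² + 2Dt − x² = 0, so t = (√(D² + v²x²) − D)/v².
√(D² + v²x²) = √(0.079² + 0.085² × 330²) = 28.05; v² = 0.007225.
t = (28.05 − 0.079)/0.007225 = 3870 days (vs. the pure-advection estimate x/v = 3880 d).

3870 days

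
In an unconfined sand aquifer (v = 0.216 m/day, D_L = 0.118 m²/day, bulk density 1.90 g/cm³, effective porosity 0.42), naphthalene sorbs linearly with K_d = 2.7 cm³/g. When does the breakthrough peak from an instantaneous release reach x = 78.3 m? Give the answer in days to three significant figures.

Retardation factor R = 1 + ρ_b·K_d/n = 1 + 1.90 × 2.7/0.42 = 13.21.
Sorption retards both mechanisms: v_R = v/R = 0.01635 m/day, D_R = D/R = 0.008933 m²/day.
Peak time from v_R²t² + 2D_R t − x² = 0: t = (√(D_R² + v_R²x²) − D_R)/v_R².
√(D_R² + v_R²x²) = √(0.008933² + 0.01635² × 78.3²) = 1.280; v_R² = 0.0002673.
t = (1.280 − 0.008933)/0.0002673 = 4760 days.

4760 days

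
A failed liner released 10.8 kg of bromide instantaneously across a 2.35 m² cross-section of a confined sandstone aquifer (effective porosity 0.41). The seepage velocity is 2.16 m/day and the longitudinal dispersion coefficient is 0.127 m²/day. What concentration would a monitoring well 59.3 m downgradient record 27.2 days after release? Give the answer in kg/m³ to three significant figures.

1.66 kg/m³

For an instantaneous plane source, C(x,t) = M/(n_e·A·√(4πDt)) · exp(−(x−vt)²/(4Dt)), with n_e·A the pore (flow) area.
Plume center vt = 2.16 × 27.2 = 58.752 m, so the well at 59.3 m is 0.548 m downgradient of the peak.
√(4πDt) = 6.589 m, giving peak height M/(n_e·A·√(4πDt)) = 10.8/(0.41 × 2.35 × 6.589) = 1.701 kg/m³.
(x−vt)²/(4Dt) = (0.548)²/(4 × 0.127 × 27.2) = 0.02173; exp(−0.02173) = 0.9785.
C = 1.701 × 0.9785 = 1.66 kg/m³.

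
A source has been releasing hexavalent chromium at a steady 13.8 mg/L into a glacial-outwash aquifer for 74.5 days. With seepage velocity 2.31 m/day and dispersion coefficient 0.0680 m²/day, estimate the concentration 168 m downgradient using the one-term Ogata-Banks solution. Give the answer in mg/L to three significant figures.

For a continuous step input, C/C₀ ≈ ½·erfc((x−vt)/(2√(Dt))).
vt = 2.31 × 74.5 = 172.095 m and 2√(Dt) = 2√(0.0680 × 74.5) = 4.502 m.
Argument (x−vt)/(2√(Dt)) = (168 − 172.095)/4.502 = -0.9096; ½·erfc(-0.9096) = 0.9008.
C = 13.8 × 0.9008 = 12.4 mg/L.

12.4 mg/L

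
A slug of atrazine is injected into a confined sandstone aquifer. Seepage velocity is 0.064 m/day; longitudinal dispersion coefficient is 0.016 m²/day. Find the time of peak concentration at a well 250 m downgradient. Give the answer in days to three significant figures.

For the 1D instantaneous-source solution, setting ∂C/∂t = 0 at fixed x gives v²t² + 2Dt − x² = 0, so t = (√(D² + v²x²) − D)/v².
√(D² + v²x²) = √(0.016² + 0.064² × 250²) = 16.00; v² = 0.004096.
t = (16.00 − 0.016)/0.004096 = 3900 days (vs. the pure-advection estimate x/v = 3910 d).

3900 days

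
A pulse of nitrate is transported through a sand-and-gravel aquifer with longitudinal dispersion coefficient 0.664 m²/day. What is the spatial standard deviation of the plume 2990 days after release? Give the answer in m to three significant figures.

63.0 m

Dispersive spreading gives a Gaussian with σ² = 2Dt; advection only shifts the center.
σ = √(2 × 0.664 × 2990) = 63.0 m.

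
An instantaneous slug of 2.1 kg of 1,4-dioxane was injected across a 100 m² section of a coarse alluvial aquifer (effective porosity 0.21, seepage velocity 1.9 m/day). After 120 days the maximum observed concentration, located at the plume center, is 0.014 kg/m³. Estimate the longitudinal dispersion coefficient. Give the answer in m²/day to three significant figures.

At the plume center C_max = M/(n_e·A·√(4πDt)), so D = M²/(4πt·(n_e·A·C_max)²).
n_e·A·C_max = 0.21 × 100 × 0.014 = 0.2940 kg/m.
D = 2.1²/(4π × 120 × 0.2940²) = 0.0338 m²/day.

0.0338 m²/day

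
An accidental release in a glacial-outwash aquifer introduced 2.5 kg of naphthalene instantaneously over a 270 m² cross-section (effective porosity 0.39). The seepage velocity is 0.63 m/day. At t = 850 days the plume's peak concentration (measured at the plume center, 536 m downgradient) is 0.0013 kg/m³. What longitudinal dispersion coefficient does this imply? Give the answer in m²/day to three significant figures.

0.0312 m²/day

At the plume center C_max = M/(n_e·A·√(4πDt)), so D = M²/(4πt·(n_e·A·C_max)²).
n_e·A·C_max = 0.39 × 270 × 0.0013 = 0.1369 kg/m.
D = 2.5²/(4π × 850 × 0.1369²) = 0.0312 m²/day.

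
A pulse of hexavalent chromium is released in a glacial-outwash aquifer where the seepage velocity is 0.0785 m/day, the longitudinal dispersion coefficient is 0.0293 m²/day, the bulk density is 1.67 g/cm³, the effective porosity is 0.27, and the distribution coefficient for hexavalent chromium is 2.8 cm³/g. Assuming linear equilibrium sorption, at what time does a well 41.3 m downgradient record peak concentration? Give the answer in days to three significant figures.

Retardation factor R = 1 + ρ_b·K_d/n = 1 + 1.67 × 2.8/0.27 = 18.32.
Sorption retards both mechanisms: v_R = v/R = 0.004285 m/day, D_R = D/R = 0.001599 m²/day.
Peak time from v_R²t² + 2D_R t − x² = 0: t = (√(D_R² + v_R²x²) − D_R)/v_R².
√(D_R² + v_R²x²) = √(0.001599² + 0.004285² × 41.3²) = 0.1770; v_R² = 1.836e-05.
t = (0.1770 − 0.001599)/1.836e-05 = 9550 days.

9550 days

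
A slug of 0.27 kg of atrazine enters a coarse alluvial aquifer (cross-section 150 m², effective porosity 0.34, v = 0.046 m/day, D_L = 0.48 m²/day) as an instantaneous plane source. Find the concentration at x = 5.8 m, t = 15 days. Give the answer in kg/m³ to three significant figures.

0.000225 kg/m³

For an instantaneous plane source, C(x,t) = M/(n_e·A·√(4πDt)) · exp(−(x−vt)²/(4Dt)), with n_e·A the pore (flow) area.
Plume center vt = 0.046 × 15 = 0.69 m, so the well at 5.8 m is 5.11 m downgradient of the peak.
√(4πDt) = 9.512 m, giving peak height M/(n_e·A·√(4πDt)) = 0.27/(0.34 × 150 × 9.512) = 0.0005566 kg/m³.
(x−vt)²/(4Dt) = (5.11)²/(4 × 0.48 × 15) = 0.9067; exp(−0.9067) = 0.4039.
C = 0.0005566 × 0.4039 = 0.000225 kg/m³.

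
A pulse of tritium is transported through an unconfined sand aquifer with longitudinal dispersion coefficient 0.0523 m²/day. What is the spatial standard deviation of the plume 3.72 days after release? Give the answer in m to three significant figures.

Dispersive spreading gives a Gaussian with σ² = 2Dt; advection only shifts the center.
σ = √(2 × 0.0523 × 3.72) = 0.624 m.

0.624 m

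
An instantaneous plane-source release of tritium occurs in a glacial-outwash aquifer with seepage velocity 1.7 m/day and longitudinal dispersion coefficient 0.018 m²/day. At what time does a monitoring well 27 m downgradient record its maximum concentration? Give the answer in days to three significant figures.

For the 1D instantaneous-source solution, setting ∂C/∂t = 0 at fixed x gives v²t² + 2Dt − x² = 0, so t = (√(D² + v²x²) − D)/v².
√(D² + v²x²) = √(0.018² + 1.7² × 27²) = 45.90; v² = 2.89.
t = (45.90 − 0.018)/2.89 = 15.9 days (vs. the pure-advection estimate x/v = 15.9 d).

15.9 days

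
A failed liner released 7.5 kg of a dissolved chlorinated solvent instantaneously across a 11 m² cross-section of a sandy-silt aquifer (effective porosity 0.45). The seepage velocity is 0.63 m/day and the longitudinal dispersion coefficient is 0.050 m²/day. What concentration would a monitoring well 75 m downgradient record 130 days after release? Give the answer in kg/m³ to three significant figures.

0.0269 kg/m³

For an instantaneous plane source, C(x,t) = M/(n_e·A·√(4πDt)) · exp(−(x−vt)²/(4Dt)), with n_e·A the pore (flow) area.
Plume center vt = 0.63 × 130 = 81.9 m, so the well at 75 m is 6.9 m upgradient of the peak.
√(4πDt) = 9.038 m, giving peak height M/(n_e·A·√(4πDt)) = 7.5/(0.45 × 11 × 9.038) = 0.1676 kg/m³.
(x−vt)²/(4Dt) = (-6.9)²/(4 × 0.050 × 130) = 1.831; exp(−1.831) = 0.1603.
C = 0.1676 × 0.1603 = 0.0269 kg/m³.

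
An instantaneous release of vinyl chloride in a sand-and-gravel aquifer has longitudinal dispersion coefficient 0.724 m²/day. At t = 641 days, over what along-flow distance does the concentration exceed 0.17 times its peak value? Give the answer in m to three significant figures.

The plume is Gaussian with σ = √(2Dt) = √(2 × 0.724 × 641) = 30.47 m.
C/C_peak = exp(−Δx²/(2σ²)) = 0.17 ⇒ Δx = σ·√(−2 ln 0.17) = 30.47 × 1.883 = 57.38 m.
Width = 2Δx = 115 m.

115 m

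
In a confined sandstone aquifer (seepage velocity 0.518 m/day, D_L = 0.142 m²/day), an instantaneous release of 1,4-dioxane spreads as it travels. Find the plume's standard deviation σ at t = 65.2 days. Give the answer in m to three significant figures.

Dispersive spreading gives a Gaussian with σ² = 2Dt; advection only shifts the center.
σ = √(2 × 0.142 × 65.2) = 4.30 m.

4.30 m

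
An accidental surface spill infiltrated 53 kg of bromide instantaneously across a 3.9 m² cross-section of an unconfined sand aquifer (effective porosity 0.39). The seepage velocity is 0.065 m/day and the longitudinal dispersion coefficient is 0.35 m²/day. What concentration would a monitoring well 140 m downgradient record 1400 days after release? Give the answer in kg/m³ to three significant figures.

0.130 kg/m³

For an instantaneous plane source, C(x,t) = M/(n_e·A·√(4πDt)) · exp(−(x−vt)²/(4Dt)), with n_e·A the pore (flow) area.
Plume center vt = 0.065 × 1400 = 91 m, so the well at 140 m is 49 m downgradient of the peak.
√(4πDt) = 78.47 m, giving peak height M/(n_e·A·√(4πDt)) = 53/(0.39 × 3.9 × 78.47) = 0.4441 kg/m³.
(x−vt)²/(4Dt) = (49)²/(4 × 0.35 × 1400) = 1.225; exp(−1.225) = 0.2938.
C = 0.4441 × 0.2938 = 0.130 kg/m³.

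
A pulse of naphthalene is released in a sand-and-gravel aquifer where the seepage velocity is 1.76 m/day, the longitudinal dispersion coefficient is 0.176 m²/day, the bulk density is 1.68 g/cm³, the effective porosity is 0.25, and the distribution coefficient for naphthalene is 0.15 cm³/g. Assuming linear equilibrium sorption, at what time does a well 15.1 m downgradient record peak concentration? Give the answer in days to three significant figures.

Retardation factor R = 1 + ρ_b·K_d/n = 1 + 1.68 × 0.15/0.25 = 2.008.
Sorption retards both mechanisms: v_R = v/R = 0.8765 m/day, D_R = D/R = 0.08765 m²/day.
Peak time from v_R²t² + 2D_R t − x² = 0: t = (√(D_R² + v_R²x²) − D_R)/v_R².
√(D_R² + v_R²x²) = √(0.08765² + 0.8765² × 15.1²) = 13.24; v_R² = 0.7683.
t = (13.24 − 0.08765)/0.7683 = 17.1 days.

17.1 days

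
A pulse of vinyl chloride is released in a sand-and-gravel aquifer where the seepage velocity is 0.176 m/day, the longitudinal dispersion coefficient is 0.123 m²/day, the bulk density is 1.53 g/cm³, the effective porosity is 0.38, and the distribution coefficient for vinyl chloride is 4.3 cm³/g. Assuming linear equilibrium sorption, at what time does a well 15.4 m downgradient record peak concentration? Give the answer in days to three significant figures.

1530 days

Retardation factor R = 1 + ρ_b·K_d/n = 1 + 1.53 × 4.3/0.38 = 18.31.
Sorption retards both mechanisms: v_R = v/R = 0.009612 m/day, D_R = D/R = 0.006718 m²/day.
Peak time from v_R²t² + 2D_R t − x² = 0: t = (√(D_R² + v_R²x²) − D_R)/v_R².
√(D_R² + v_R²x²) = √(0.006718² + 0.009612² × 15.4²) = 0.1482; v_R² = 9.239e-05.
t = (0.1482 − 0.006718)/9.239e-05 = 1530 days.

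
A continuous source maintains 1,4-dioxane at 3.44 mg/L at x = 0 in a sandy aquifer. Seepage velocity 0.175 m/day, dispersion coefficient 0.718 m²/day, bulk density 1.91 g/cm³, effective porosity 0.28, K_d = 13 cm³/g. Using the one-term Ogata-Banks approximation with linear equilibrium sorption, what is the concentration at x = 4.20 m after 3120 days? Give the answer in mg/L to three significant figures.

Retardation factor R = 1 + ρ_b·K_d/n = 1 + 1.91 × 13/0.28 = 89.68.
Sorption retards both mechanisms: v_R = v/R = 0.001951 m/day, D_R = D/R = 0.008006 m²/day.
v_R·t = 0.001951 × 3120 = 6.08712 m; 2√(D_R t) = 9.996 m; argument = (4.20 − 6.08712)/9.996 = -0.1888.
C = C₀ × ½·erfc(-0.1888) = 3.44 × 0.6053 = 2.08 mg/L.

2.08 mg/L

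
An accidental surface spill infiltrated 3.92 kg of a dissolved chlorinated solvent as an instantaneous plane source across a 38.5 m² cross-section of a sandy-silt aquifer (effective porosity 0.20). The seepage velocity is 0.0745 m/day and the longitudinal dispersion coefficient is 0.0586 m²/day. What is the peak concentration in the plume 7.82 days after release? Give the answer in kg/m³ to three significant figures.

0.212 kg/m³

The peak of an instantaneous 1D plume sits at x = vt; there the Gaussian factor is 1 and C_max = M/(n_e·A·√(4πDt)), where n_e·A is the pore area the mass is dissolved in.
√(4πDt) = √(4π × 0.0586 × 7.82) = 2.400 m, so C_max = 3.92/(0.20 × 38.5 × 2.400) = 0.212 kg/m³.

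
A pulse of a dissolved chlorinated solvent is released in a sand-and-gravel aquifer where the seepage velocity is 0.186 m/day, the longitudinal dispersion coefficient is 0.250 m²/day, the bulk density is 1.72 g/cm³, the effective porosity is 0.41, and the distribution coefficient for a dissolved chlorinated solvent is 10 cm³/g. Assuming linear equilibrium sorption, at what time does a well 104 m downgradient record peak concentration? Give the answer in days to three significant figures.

23700 days

Retardation factor R = 1 + ρ_b·K_d/n = 1 + 1.72 × 10/0.41 = 42.95.
Sorption retards both mechanisms: v_R = v/R = 0.004331 m/day, D_R = D/R = 0.005821 m²/day.
Peak time from v_R²t² + 2D_R t − x² = 0: t = (√(D_R² + v_R²x²) − D_R)/v_R².
√(D_R² + v_R²x²) = √(0.005821² + 0.004331² × 104²) = 0.4505; v_R² = 1.876e-05.
t = (0.4505 − 0.005821)/1.876e-05 = 23700 days.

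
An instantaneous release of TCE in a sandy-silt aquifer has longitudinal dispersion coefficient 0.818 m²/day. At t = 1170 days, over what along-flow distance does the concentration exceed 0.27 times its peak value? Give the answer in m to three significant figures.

142 m

The plume is Gaussian with σ = √(2Dt) = √(2 × 0.818 × 1170) = 43.75 m.
C/C_peak = exp(−Δx²/(2σ²)) = 0.27 ⇒ Δx = σ·√(−2 ln 0.27) = 43.75 × 1.618 = 70.79 m.
Width = 2Δx = 142 m.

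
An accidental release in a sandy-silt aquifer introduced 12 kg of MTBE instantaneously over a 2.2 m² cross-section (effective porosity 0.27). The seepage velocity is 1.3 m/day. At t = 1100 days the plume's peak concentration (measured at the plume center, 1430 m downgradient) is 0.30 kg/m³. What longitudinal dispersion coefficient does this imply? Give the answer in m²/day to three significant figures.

0.328 m²/day

At the plume center C_max = M/(n_e·A·√(4πDt)), so D = M²/(4πt·(n_e·A·C_max)²).
n_e·A·C_max = 0.27 × 2.2 × 0.30 = 0.1782 kg/m.
D = 12²/(4π × 1100 × 0.1782²) = 0.328 m²/day.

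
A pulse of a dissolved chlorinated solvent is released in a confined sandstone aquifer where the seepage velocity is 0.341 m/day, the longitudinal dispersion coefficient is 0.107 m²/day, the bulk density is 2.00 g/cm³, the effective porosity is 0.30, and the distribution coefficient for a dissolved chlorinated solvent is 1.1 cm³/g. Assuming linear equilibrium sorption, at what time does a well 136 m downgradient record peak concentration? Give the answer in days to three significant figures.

Retardation factor R = 1 + ρ_b·K_d/n = 1 + 2.00 × 1.1/0.30 = 8.333.
Sorption retards both mechanisms: v_R = v/R = 0.04092 m/day, D_R = D/R = 0.01284 m²/day.
Peak time from v_R²t² + 2D_R t − x² = 0: t = (√(D_R² + v_R²x²) − D_R)/v_R².
√(D_R² + v_R²x²) = √(0.01284² + 0.04092² × 136²) = 5.565; v_R² = 0.001674.
t = (5.565 − 0.01284)/0.001674 = 3320 days.

3320 days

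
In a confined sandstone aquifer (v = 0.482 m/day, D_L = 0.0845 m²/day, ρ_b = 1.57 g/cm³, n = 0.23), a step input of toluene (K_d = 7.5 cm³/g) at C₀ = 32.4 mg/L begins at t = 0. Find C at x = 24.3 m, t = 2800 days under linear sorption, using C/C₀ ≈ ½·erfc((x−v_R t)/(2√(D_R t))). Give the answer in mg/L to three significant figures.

22.6 mg/L

Retardation factor R = 1 + ρ_b·K_d/n = 1 + 1.57 × 7.5/0.23 = 52.20.
Sorption retards both mechanisms: v_R = v/R = 0.009234 m/day, D_R = D/R = 0.001619 m²/day.
v_R·t = 0.009234 × 2800 = 25.8552 m; 2√(D_R t) = 4.258 m; argument = (24.3 − 25.8552)/4.258 = -0.3652.
C = C₀ × ½·erfc(-0.3652) = 32.4 × 0.6972 = 22.6 mg/L.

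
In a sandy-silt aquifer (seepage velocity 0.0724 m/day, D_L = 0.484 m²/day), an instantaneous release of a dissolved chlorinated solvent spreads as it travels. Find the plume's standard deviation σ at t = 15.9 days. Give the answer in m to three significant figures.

Dispersive spreading gives a Gaussian with σ² = 2Dt; advection only shifts the center.
σ = √(2 × 0.484 × 15.9) = 3.92 m.

3.92 m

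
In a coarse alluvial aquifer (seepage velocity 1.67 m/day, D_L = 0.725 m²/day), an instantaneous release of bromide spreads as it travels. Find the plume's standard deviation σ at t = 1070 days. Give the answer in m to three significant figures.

39.4 m

Dispersive spreading gives a Gaussian with σ² = 2Dt; advection only shifts the center.
σ = √(2 × 0.725 × 1070) = 39.4 m.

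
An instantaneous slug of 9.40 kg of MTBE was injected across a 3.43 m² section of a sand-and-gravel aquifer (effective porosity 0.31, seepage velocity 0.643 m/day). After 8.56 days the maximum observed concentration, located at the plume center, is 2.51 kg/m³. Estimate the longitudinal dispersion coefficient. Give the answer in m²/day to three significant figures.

At the plume center C_max = M/(n_e·A·√(4πDt)), so D = M²/(4πt·(n_e·A·C_max)²).
n_e·A·C_max = 0.31 × 3.43 × 2.51 = 2.669 kg/m.
D = 9.40²/(4π × 8.56 × 2.669²) = 0.115 m²/day.

0.115 m²/day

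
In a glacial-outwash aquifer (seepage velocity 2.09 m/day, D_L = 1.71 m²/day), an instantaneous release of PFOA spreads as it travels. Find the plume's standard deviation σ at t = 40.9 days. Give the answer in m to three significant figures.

Dispersive spreading gives a Gaussian with σ² = 2Dt; advection only shifts the center.
σ = √(2 × 1.71 × 40.9) = 11.8 m.

11.8 m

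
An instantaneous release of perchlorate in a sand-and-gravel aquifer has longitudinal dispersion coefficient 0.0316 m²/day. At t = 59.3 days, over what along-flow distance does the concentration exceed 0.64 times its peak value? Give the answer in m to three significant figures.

3.66 m

The plume is Gaussian with σ = √(2Dt) = √(2 × 0.0316 × 59.3) = 1.936 m.
C/C_peak = exp(−Δx²/(2σ²)) = 0.64 ⇒ Δx = σ·√(−2 ln 0.64) = 1.936 × 0.9448 = 1.829 m.
Width = 2Δx = 3.66 m.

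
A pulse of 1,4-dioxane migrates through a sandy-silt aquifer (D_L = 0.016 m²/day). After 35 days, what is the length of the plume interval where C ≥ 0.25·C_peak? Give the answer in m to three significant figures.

The plume is Gaussian with σ = √(2Dt) = √(2 × 0.016 × 35) = 1.058 m.
C/C_peak = exp(−Δx²/(2σ²)) = 0.25 ⇒ Δx = σ·√(−2 ln 0.25) = 1.058 × 1.665 = 1.762 m.
Width = 2Δx = 3.52 m.

3.52 m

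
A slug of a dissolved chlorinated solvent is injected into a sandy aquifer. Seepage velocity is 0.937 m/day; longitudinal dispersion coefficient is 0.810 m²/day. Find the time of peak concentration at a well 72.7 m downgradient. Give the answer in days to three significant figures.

76.7 days

For the 1D instantaneous-source solution, setting ∂C/∂t = 0 at fixed x gives v²t² + 2Dt − x² = 0, so t = (√(D² + v²x²) − D)/v².
√(D² + v²x²) = √(0.810² + 0.937² × 72.7²) = 68.12; v² = 0.877969.
t = (68.12 − 0.810)/0.877969 = 76.7 days (vs. the pure-advection estimate x/v = 77.6 d).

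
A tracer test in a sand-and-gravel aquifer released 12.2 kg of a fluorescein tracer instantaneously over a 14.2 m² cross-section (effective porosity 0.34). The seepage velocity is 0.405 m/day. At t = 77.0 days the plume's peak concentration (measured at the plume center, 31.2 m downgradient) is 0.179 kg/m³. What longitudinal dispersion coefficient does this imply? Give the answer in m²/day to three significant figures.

0.206 m²/day

At the plume center C_max = M/(n_e·A·√(4πDt)), so D = M²/(4πt·(n_e·A·C_max)²).
n_e·A·C_max = 0.34 × 14.2 × 0.179 = 0.8642 kg/m.
D = 12.2²/(4π × 77.0 × 0.8642²) = 0.206 m²/day.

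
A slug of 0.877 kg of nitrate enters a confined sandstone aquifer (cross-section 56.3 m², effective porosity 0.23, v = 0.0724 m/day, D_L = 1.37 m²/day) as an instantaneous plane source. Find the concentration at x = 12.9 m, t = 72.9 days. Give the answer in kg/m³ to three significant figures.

0.00165 kg/m³

For an instantaneous plane source, C(x,t) = M/(n_e·A·√(4πDt)) · exp(−(x−vt)²/(4Dt)), with n_e·A the pore (flow) area.
Plume center vt = 0.0724 × 72.9 = 5.27796 m, so the well at 12.9 m is 7.62204 m downgradient of the peak.
√(4πDt) = 35.43 m, giving peak height M/(n_e·A·√(4πDt)) = 0.877/(0.23 × 56.3 × 35.43) = 0.001912 kg/m³.
(x−vt)²/(4Dt) = (7.62204)²/(4 × 1.37 × 72.9) = 0.1454; exp(−0.1454) = 0.8647.
C = 0.001912 × 0.8647 = 0.00165 kg/m³.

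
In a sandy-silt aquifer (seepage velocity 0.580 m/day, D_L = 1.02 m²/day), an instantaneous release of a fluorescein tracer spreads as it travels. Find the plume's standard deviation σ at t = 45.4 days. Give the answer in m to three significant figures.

Dispersive spreading gives a Gaussian with σ² = 2Dt; advection only shifts the center.
σ = √(2 × 1.02 × 45.4) = 9.62 m.

9.62 m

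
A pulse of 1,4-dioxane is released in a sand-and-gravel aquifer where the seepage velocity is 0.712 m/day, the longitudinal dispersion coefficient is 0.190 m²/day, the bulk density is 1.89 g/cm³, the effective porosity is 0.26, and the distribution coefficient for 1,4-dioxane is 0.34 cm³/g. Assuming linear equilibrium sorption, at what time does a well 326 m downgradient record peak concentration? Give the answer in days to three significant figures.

Retardation factor R = 1 + ρ_b·K_d/n = 1 + 1.89 × 0.34/0.26 = 3.472.
Sorption retards both mechanisms: v_R = v/R = 0.2051 m/day, D_R = D/R = 0.05472 m²/day.
Peak time from v_R²t² + 2D_R t − x² = 0: t = (√(D_R² + v_R²x²) − D_R)/v_R².
√(D_R² + v_R²x²) = √(0.05472² + 0.2051² × 326²) = 66.86; v_R² = 0.04207.
t = (66.86 − 0.05472)/0.04207 = 1590 days.

1590 days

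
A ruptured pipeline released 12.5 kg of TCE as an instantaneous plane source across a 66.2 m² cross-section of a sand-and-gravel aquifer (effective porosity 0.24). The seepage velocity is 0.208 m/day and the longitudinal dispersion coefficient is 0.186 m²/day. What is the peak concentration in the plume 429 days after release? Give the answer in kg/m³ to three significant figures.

0.0248 kg/m³

The peak of an instantaneous 1D plume sits at x = vt; there the Gaussian factor is 1 and C_max = M/(n_e·A·√(4πDt)), where n_e·A is the pore area the mass is dissolved in.
√(4πDt) = √(4π × 0.186 × 429) = 31.67 m, so C_max = 12.5/(0.24 × 66.2 × 31.67) = 0.0248 kg/m³.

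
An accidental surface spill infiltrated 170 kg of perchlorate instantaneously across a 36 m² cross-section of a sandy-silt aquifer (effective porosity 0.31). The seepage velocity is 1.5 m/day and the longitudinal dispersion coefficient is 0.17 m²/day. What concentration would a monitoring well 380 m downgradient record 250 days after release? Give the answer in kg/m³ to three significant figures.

0.569 kg/m³

For an instantaneous plane source, C(x,t) = M/(n_e·A·√(4πDt)) · exp(−(x−vt)²/(4Dt)), with n_e·A the pore (flow) area.
Plume center vt = 1.5 × 250 = 375 m, so the well at 380 m is 5 m downgradient of the peak.
√(4πDt) = 23.11 m, giving peak height M/(n_e·A·√(4πDt)) = 170/(0.31 × 36 × 23.11) = 0.6592 kg/m³.
(x−vt)²/(4Dt) = (5)²/(4 × 0.17 × 250) = 0.1471; exp(−0.1471) = 0.8632.
C = 0.6592 × 0.8632 = 0.569 kg/m³.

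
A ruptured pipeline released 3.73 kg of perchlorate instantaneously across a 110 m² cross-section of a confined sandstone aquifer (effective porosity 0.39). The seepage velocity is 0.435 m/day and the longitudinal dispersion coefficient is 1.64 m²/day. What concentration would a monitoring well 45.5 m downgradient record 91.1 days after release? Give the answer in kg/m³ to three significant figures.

0.00189 kg/m³

For an instantaneous plane source, C(x,t) = M/(n_e·A·√(4πDt)) · exp(−(x−vt)²/(4Dt)), with n_e·A the pore (flow) area.
Plume center vt = 0.435 × 91.1 = 39.6285 m, so the well at 45.5 m is 5.8715 m downgradient of the peak.
√(4πDt) = 43.33 m, giving peak height M/(n_e·A·√(4πDt)) = 3.73/(0.39 × 110 × 43.33) = 0.002007 kg/m³.
(x−vt)²/(4Dt) = (5.8715)²/(4 × 1.64 × 91.1) = 0.05769; exp(−0.05769) = 0.9439.
C = 0.002007 × 0.9439 = 0.00189 kg/m³.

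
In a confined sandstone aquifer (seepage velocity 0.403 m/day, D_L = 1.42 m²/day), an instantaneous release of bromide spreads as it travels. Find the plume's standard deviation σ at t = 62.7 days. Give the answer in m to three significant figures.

Dispersive spreading gives a Gaussian with σ² = 2Dt; advection only shifts the center.
σ = √(2 × 1.42 × 62.7) = 13.3 m.

13.3 m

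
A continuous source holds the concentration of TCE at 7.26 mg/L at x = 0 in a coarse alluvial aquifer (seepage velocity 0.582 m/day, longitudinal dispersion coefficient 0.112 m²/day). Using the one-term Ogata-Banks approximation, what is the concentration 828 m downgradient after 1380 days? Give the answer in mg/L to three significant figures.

For a continuous step input, C/C₀ ≈ ½·erfc((x−vt)/(2√(Dt))).
vt = 0.582 × 1380 = 803.16 m and 2√(Dt) = 2√(0.112 × 1380) = 24.86 m.
Argument (x−vt)/(2√(Dt)) = (828 − 803.16)/24.86 = 0.9992; ½·erfc(0.9992) = 0.07882.
C = 7.26 × 0.07882 = 0.572 mg/L.

0.572 mg/L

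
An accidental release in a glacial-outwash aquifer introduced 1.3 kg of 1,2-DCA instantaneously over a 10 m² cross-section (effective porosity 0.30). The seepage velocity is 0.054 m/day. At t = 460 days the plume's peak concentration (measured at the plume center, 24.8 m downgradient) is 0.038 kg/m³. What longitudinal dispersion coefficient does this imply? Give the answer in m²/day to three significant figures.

0.0225 m²/day

At the plume center C_max = M/(n_e·A·√(4πDt)), so D = M²/(4πt·(n_e·A·C_max)²).
n_e·A·C_max = 0.30 × 10 × 0.038 = 0.1140 kg/m.
D = 1.3²/(4π × 460 × 0.1140²) = 0.0225 m²/day.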